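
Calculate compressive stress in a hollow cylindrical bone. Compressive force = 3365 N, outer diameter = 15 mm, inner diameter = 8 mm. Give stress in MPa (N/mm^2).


A = pi*(r_o^2 - r_i^2)
r_o = 7.5 mm, r_i = 4 mm
A = 126.449 mm^2
sigma = F/A = 3365 / 126.449
sigma = 26.61 MPa


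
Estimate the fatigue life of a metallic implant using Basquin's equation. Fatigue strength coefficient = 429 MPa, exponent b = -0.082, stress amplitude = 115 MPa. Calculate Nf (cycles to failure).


sigma_a = sigma_f' * (2Nf)^b
2Nf = (sigma_a/sigma_f')^(1/b)
2Nf = (115/429)^(1/-0.082)
2Nf = 9390230.3
Nf = 4.6951e+06


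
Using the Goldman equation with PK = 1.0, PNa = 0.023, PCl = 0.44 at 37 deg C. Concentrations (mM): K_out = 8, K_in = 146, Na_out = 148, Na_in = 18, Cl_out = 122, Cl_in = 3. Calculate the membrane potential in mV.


Vm = (RT/F)*ln((PK*Ko + PNa*Nao + PCl*Cli)/(PK*Ki + PNa*Nai + PCl*Clo))
Numer = 12.724, Denom = 200.094
Vm = -73.64 mV


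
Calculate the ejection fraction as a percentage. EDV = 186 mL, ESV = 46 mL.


SV = EDV - ESV = 186 - 46 = 140 mL
EF = SV/EDV * 100 = 140/186 * 100
EF = 75.27%


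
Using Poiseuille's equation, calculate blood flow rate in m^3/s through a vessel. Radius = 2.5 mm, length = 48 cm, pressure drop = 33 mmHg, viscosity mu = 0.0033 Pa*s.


Q = pi*r^4*dP / (8*mu*L)
r = 0.0025 m, L = 0.48 m
dP = 33 mmHg = 4399.626 Pa
Q = 4.2607e-05 m^3/s


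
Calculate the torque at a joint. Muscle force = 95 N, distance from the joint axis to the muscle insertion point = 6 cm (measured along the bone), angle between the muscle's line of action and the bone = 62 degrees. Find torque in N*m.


Torque = F * d * sin(theta)   (moment arm = d*sin(theta))
d = 6 cm = 0.06 m
Torque = 95 * 0.06 * sin(62)
Torque = 5.033 N*m


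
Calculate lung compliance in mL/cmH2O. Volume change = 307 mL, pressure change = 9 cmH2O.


C = dV / dP
C = 307 / 9
C = 34.11 mL/cmH2O


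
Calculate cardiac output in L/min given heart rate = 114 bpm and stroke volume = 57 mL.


CO = HR * SV
CO = 114 * 57 / 1000
CO = 6.498 L/min


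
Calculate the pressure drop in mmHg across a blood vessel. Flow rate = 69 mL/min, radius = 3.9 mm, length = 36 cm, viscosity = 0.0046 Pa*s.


dP = 8*mu*L*Q / (pi*r^4)
Q = 69 mL/min = 1.15e-06 m^3/s
dP = 20.9623 Pa = 20.9623 / 133.322 mmHg = 0.1572 mmHg


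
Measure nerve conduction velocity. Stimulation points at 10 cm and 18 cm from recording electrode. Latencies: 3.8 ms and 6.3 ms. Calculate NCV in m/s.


Distance = (18 - 10) / 100 = 0.08 m
dt = (6.3 - 3.8) / 1000 = 0.0025 s
NCV = dist / dt = 32 m/s


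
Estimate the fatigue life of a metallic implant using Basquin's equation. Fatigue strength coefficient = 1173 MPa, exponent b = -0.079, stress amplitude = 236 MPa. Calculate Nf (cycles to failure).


sigma_a = sigma_f' * (2Nf)^b
2Nf = (sigma_a/sigma_f')^(1/b)
2Nf = (236/1173)^(1/-0.079)
2Nf = 6.5314976e+08
Nf = 3.2657e+08


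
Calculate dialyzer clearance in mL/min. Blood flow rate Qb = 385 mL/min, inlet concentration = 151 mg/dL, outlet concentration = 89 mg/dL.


K = Qb * (Cb_in - Cb_out) / Cb_in
K = 385 * (151 - 89) / 151
K = 158.1 mL/min


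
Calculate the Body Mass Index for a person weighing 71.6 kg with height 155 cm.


BMI = weight / height^2
height = 155 cm = 1.55 m
BMI = 71.6 / 1.55^2
BMI = 29.8 kg/m^2


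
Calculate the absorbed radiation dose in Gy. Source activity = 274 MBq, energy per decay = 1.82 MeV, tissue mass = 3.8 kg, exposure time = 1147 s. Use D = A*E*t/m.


A = 274 MBq = 2.7400e+08 Bq
E = 1.82 MeV = 2.91564e-13 J
D = A*E*t/m = 2.7400e+08*2.91564e-13*1147/3.8
D = 0.02411 Gy


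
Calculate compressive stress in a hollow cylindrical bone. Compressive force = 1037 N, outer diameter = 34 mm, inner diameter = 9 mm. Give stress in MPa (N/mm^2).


A = pi*(r_o^2 - r_i^2)
r_o = 17 mm, r_i = 4.5 mm
A = 844.303 mm^2
sigma = F/A = 1037 / 844.303
sigma = 1.228 MPa


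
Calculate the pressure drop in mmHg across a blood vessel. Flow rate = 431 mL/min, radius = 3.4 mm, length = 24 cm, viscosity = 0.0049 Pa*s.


dP = 8*mu*L*Q / (pi*r^4)
Q = 431 mL/min = 7.18333e-06 m^3/s
dP = 160.975 Pa = 160.975 / 133.322 mmHg = 1.207 mmHg


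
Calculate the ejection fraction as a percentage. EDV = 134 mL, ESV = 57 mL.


SV = EDV - ESV = 134 - 57 = 77 mL
EF = SV/EDV * 100 = 77/134 * 100
EF = 57.46%


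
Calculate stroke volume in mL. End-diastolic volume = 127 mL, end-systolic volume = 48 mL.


SV = EDV - ESV
SV = 127 - 48
SV = 79 mL


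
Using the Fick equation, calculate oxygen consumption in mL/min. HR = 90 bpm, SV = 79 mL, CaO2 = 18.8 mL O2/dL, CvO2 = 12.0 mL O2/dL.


CO = HR*SV = 90*79/1000 = 7.11 L/min
a-v O2 diff = 18.8 - 12.0 = 6.8 mL/dL
VO2 = CO * (CaO2-CvO2) * 10 dL/L
VO2 = 7.11 * 6.8 * 10
VO2 = 483.5 mL/min


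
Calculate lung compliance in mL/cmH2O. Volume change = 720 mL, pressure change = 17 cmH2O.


C = dV / dP
C = 720 / 17
C = 42.35 mL/cmH2O


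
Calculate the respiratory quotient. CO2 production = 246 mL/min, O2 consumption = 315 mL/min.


RQ = VCO2 / VO2
RQ = 246 / 315
RQ = 0.781


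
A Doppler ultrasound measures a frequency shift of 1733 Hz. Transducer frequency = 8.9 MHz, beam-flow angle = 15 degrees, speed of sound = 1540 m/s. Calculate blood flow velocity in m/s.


v = fd * c / (2 * f0 * cos(theta))
v = 1733 * 1540 / (2 * 8.9000e+06 * cos(15))
v = 0.1552 m/s


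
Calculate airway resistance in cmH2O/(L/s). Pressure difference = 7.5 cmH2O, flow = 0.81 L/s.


R = dP / flow
R = 7.5 / 0.81
R = 9.259 cmH2O/(L/s)


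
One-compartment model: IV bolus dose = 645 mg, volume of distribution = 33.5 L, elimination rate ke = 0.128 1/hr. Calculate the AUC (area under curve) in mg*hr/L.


C0 = Dose/Vd = 645/33.5 = 19.2537 mg/L
AUC = C0/ke = 19.2537/0.128
AUC = 150.4 mg*hr/L


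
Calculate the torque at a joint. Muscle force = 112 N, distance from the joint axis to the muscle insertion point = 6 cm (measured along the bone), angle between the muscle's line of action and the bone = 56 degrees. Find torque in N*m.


Torque = F * d * sin(theta)   (moment arm = d*sin(theta))
d = 6 cm = 0.06 m
Torque = 112 * 0.06 * sin(56)
Torque = 5.571 N*m


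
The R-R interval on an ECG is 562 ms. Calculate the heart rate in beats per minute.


HR = 60 / RR_interval(s)
RR = 562 ms = 0.562 s
HR = 60 / 0.562 = 106.8 bpm


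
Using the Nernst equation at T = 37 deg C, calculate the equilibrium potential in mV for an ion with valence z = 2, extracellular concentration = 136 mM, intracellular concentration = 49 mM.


E = (RT/(zF)) * ln(C_out/C_in)
T = 37 + 273.15 = 310.15 K
E = (8.314 * 310.15 / (2 * 96485)) * ln(136/49)
E = 13.64 mV


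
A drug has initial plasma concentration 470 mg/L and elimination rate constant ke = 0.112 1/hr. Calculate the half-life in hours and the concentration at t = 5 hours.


t_half = ln(2) / ke = 0.693147 / 0.112 = 6.189 hr
C(t) = C0 * exp(-ke*t) = 470 * exp(-0.112*5)
C(5) = 268.5 mg/L


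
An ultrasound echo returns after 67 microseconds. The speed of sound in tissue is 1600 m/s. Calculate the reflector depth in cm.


depth = c * t / 2
t = 67 us = 6.7000e-05 s
depth = 1600 * 6.7000e-05 / 2
depth = 0.0536 m = 5.36 cm


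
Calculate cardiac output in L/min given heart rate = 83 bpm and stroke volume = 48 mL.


CO = HR * SV
CO = 83 * 48 / 1000
CO = 3.984 L/min


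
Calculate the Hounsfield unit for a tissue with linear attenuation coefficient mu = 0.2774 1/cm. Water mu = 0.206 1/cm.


HU = ((mu_tissue - mu_water) / mu_water) * 1000
HU = ((0.2774 - 0.206) / 0.206) * 1000
HU = 346.6


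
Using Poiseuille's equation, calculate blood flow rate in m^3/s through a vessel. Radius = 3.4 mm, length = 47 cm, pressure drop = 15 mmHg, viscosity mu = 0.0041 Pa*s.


Q = pi*r^4*dP / (8*mu*L)
r = 0.0034 m, L = 0.47 m
dP = 15 mmHg = 1999.83 Pa
Q = 5.4461e-05 m^3/s


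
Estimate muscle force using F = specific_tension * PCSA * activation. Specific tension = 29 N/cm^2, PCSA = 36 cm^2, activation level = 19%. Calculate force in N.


F = sigma * PCSA * activation
F = 29 * 36 * 0.19
F = 198.4 N


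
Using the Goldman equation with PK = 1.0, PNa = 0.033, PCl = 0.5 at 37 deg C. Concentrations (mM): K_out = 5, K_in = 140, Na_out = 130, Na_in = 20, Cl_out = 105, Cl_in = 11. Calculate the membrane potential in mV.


Vm = (RT/F)*ln((PK*Ko + PNa*Nao + PCl*Cli)/(PK*Ki + PNa*Nai + PCl*Clo))
Numer = 14.79, Denom = 193.16
Vm = -68.67 mV


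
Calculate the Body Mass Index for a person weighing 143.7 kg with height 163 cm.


BMI = weight / height^2
height = 163 cm = 1.63 m
BMI = 143.7 / 1.63^2
BMI = 54.09 kg/m^2


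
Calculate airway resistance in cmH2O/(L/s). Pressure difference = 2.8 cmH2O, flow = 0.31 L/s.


R = dP / flow
R = 2.8 / 0.31
R = 9.032 cmH2O/(L/s)


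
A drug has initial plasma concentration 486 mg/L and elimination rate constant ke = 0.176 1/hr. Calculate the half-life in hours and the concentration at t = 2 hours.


t_half = ln(2) / ke = 0.693147 / 0.176 = 3.938 hr
C(t) = C0 * exp(-ke*t) = 486 * exp(-0.176*2)
C(2) = 341.8 mg/L


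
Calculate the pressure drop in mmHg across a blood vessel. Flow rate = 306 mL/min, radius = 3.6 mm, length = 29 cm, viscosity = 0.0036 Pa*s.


dP = 8*mu*L*Q / (pi*r^4)
Q = 306 mL/min = 5.1e-06 m^3/s
dP = 80.7236 Pa = 80.7236 / 133.322 mmHg = 0.6055 mmHg


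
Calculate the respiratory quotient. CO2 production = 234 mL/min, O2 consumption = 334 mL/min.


RQ = VCO2 / VO2
RQ = 234 / 334
RQ = 0.7006


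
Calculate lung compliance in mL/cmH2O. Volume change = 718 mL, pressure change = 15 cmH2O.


C = dV / dP
C = 718 / 15
C = 47.87 mL/cmH2O


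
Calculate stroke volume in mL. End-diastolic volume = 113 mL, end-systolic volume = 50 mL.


SV = EDV - ESV
SV = 113 - 50
SV = 63 mL


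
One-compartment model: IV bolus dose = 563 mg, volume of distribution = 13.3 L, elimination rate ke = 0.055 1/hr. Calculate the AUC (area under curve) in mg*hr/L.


C0 = Dose/Vd = 563/13.3 = 42.3308 mg/L
AUC = C0/ke = 42.3308/0.055
AUC = 769.7 mg*hr/L


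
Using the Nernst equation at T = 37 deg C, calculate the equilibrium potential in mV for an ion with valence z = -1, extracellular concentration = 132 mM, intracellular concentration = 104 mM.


E = (RT/(zF)) * ln(C_out/C_in)
T = 37 + 273.15 = 310.15 K
E = (8.314 * 310.15 / (-1 * 96485)) * ln(132/104)
E = -6.372 mV


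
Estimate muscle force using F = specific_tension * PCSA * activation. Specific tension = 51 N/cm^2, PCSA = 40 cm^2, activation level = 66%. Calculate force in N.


F = sigma * PCSA * activation
F = 51 * 40 * 0.66
F = 1346 N


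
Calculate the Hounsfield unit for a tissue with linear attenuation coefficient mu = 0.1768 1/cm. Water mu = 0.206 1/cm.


HU = ((mu_tissue - mu_water) / mu_water) * 1000
HU = ((0.1768 - 0.206) / 0.206) * 1000
HU = -141.7


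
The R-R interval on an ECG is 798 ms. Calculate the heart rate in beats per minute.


HR = 60 / RR_interval(s)
RR = 798 ms = 0.798 s
HR = 60 / 0.798 = 75.19 bpm


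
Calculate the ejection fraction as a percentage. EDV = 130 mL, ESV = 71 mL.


SV = EDV - ESV = 130 - 71 = 59 mL
EF = SV/EDV * 100 = 59/130 * 100
EF = 45.38%


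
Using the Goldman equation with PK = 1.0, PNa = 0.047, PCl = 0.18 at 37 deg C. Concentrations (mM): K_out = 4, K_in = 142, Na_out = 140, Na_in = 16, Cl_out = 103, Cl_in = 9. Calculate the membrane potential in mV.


Vm = (RT/F)*ln((PK*Ko + PNa*Nao + PCl*Cli)/(PK*Ki + PNa*Nai + PCl*Clo))
Numer = 12.2, Denom = 161.292
Vm = -69 mV


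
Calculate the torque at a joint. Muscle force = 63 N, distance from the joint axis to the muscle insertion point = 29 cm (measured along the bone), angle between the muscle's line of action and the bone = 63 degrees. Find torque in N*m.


Torque = F * d * sin(theta)   (moment arm = d*sin(theta))
d = 29 cm = 0.29 m
Torque = 63 * 0.29 * sin(63)
Torque = 16.28 N*m


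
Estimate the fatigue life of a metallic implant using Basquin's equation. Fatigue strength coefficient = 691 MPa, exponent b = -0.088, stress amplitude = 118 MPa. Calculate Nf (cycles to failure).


sigma_a = sigma_f' * (2Nf)^b
2Nf = (sigma_a/sigma_f')^(1/b)
2Nf = (118/691)^(1/-0.088)
2Nf = 5.2805879e+08
Nf = 2.6403e+08


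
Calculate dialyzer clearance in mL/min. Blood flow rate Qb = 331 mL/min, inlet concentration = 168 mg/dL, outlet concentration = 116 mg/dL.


K = Qb * (Cb_in - Cb_out) / Cb_in
K = 331 * (168 - 116) / 168
K = 102.5 mL/min


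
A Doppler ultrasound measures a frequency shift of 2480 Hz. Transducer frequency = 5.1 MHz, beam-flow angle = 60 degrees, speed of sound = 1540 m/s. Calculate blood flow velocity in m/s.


v = fd * c / (2 * f0 * cos(theta))
v = 2480 * 1540 / (2 * 5.1000e+06 * cos(60))
v = 0.7489 m/s


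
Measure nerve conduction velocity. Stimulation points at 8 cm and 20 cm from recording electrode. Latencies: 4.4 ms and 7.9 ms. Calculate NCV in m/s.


Distance = (20 - 8) / 100 = 0.12 m
dt = (7.9 - 4.4) / 1000 = 0.0035 s
NCV = dist / dt = 34.29 m/s


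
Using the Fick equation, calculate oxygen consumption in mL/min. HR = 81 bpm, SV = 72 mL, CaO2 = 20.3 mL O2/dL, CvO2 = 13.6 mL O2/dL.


CO = HR*SV = 81*72/1000 = 5.832 L/min
a-v O2 diff = 20.3 - 13.6 = 6.7 mL/dL
VO2 = CO * (CaO2-CvO2) * 10 dL/L
VO2 = 5.832 * 6.7 * 10
VO2 = 390.7 mL/min


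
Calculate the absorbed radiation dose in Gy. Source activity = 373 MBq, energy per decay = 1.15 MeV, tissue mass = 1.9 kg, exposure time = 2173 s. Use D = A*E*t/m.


A = 373 MBq = 3.7300e+08 Bq
E = 1.15 MeV = 1.8423e-13 J
D = A*E*t/m = 3.7300e+08*1.8423e-13*2173/1.9
D = 0.07859 Gy


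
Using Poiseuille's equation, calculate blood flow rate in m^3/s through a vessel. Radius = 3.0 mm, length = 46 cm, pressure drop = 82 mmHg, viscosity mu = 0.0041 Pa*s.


Q = pi*r^4*dP / (8*mu*L)
r = 0.003 m, L = 0.46 m
dP = 82 mmHg = 10932.404 Pa
Q = 1.8438e-04 m^3/s


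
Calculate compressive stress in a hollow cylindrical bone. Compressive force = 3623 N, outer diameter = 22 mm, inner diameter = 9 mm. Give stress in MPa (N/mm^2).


A = pi*(r_o^2 - r_i^2)
r_o = 11 mm, r_i = 4.5 mm
A = 316.515 mm^2
sigma = F/A = 3623 / 316.515
sigma = 11.45 MPa


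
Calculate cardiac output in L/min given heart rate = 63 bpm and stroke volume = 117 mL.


CO = HR * SV
CO = 63 * 117 / 1000
CO = 7.371 L/min


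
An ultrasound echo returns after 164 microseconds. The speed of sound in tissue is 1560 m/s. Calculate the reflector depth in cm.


depth = c * t / 2
t = 164 us = 1.6400e-04 s
depth = 1560 * 1.6400e-04 / 2
depth = 0.12792 m = 12.792 cm


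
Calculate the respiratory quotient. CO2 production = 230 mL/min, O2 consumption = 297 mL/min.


RQ = VCO2 / VO2
RQ = 230 / 297
RQ = 0.7744


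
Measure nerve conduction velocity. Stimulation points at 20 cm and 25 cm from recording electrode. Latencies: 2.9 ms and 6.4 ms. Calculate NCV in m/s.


Distance = (25 - 20) / 100 = 0.05 m
dt = (6.4 - 2.9) / 1000 = 0.0035 s
NCV = dist / dt = 14.29 m/s


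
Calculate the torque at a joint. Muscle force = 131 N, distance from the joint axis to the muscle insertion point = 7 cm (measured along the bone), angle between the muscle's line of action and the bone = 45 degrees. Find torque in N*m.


Torque = F * d * sin(theta)   (moment arm = d*sin(theta))
d = 7 cm = 0.07 m
Torque = 131 * 0.07 * sin(45)
Torque = 6.484 N*m


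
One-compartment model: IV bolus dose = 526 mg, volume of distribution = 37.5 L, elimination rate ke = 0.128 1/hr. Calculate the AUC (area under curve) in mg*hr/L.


C0 = Dose/Vd = 526/37.5 = 14.0267 mg/L
AUC = C0/ke = 14.0267/0.128
AUC = 109.6 mg*hr/L


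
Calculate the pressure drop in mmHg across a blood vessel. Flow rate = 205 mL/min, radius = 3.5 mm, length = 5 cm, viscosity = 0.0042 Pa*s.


dP = 8*mu*L*Q / (pi*r^4)
Q = 205 mL/min = 3.41667e-06 m^3/s
dP = 12.1756 Pa = 12.1756 / 133.322 mmHg = 0.09132 mmHg


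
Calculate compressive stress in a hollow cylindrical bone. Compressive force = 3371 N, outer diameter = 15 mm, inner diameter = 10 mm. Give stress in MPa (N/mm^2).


A = pi*(r_o^2 - r_i^2)
r_o = 7.5 mm, r_i = 5 mm
A = 98.1748 mm^2
sigma = F/A = 3371 / 98.1748
sigma = 34.34 MPa


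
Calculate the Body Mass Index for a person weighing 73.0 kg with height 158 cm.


BMI = weight / height^2
height = 158 cm = 1.58 m
BMI = 73.0 / 1.58^2
BMI = 29.24 kg/m^2


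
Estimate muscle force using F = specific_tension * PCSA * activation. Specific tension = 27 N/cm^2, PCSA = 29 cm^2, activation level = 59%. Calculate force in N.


F = sigma * PCSA * activation
F = 27 * 29 * 0.59
F = 462 N


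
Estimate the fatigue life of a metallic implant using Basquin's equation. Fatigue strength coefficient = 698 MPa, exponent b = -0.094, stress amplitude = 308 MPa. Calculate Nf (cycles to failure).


sigma_a = sigma_f' * (2Nf)^b
2Nf = (sigma_a/sigma_f')^(1/b)
2Nf = (308/698)^(1/-0.094)
2Nf = 6023.3389
Nf = 3012


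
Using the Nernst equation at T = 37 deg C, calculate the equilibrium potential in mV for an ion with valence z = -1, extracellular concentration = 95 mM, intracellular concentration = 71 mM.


E = (RT/(zF)) * ln(C_out/C_in)
T = 37 + 273.15 = 310.15 K
E = (8.314 * 310.15 / (-1 * 96485)) * ln(95/71)
E = -7.782 mV


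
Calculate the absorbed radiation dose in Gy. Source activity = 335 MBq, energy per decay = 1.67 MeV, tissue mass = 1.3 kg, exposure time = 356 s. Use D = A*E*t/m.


A = 335 MBq = 3.3500e+08 Bq
E = 1.67 MeV = 2.67534e-13 J
D = A*E*t/m = 3.3500e+08*2.67534e-13*356/1.3
D = 0.02454 Gy


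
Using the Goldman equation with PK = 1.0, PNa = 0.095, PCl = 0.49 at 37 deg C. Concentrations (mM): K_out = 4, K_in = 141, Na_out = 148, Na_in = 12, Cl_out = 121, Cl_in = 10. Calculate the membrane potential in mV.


Vm = (RT/F)*ln((PK*Ko + PNa*Nao + PCl*Cli)/(PK*Ki + PNa*Nai + PCl*Clo))
Numer = 22.96, Denom = 201.43
Vm = -58.04 mV


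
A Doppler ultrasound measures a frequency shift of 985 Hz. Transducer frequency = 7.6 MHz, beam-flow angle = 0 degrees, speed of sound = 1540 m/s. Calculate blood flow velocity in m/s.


v = fd * c / (2 * f0 * cos(theta))
v = 985 * 1540 / (2 * 7.6000e+06 * cos(0))
v = 0.0998 m/s


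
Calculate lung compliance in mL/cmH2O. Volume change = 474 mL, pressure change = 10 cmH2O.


C = dV / dP
C = 474 / 10
C = 47.4 mL/cmH2O


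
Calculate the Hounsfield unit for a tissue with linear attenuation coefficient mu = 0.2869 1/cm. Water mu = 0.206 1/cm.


HU = ((mu_tissue - mu_water) / mu_water) * 1000
HU = ((0.2869 - 0.206) / 0.206) * 1000
HU = 392.7


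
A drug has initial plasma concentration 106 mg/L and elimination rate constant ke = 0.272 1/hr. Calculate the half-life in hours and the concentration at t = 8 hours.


t_half = ln(2) / ke = 0.693147 / 0.272 = 2.548 hr
C(t) = C0 * exp(-ke*t) = 106 * exp(-0.272*8)
C(8) = 12.03 mg/L


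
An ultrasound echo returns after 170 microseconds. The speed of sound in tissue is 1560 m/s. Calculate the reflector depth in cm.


depth = c * t / 2
t = 170 us = 1.7000e-04 s
depth = 1560 * 1.7000e-04 / 2
depth = 0.1326 m = 13.26 cm


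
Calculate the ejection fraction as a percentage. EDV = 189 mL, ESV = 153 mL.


SV = EDV - ESV = 189 - 153 = 36 mL
EF = SV/EDV * 100 = 36/189 * 100
EF = 19.05%


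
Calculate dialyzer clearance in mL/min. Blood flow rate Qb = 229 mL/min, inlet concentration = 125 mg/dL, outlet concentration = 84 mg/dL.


K = Qb * (Cb_in - Cb_out) / Cb_in
K = 229 * (125 - 84) / 125
K = 75.11 mL/min


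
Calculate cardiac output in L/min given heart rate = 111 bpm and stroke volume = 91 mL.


CO = HR * SV
CO = 111 * 91 / 1000
CO = 10.1 L/min


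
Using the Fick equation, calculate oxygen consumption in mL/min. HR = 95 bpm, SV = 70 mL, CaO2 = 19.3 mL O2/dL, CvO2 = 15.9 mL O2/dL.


CO = HR*SV = 95*70/1000 = 6.65 L/min
a-v O2 diff = 19.3 - 15.9 = 3.4 mL/dL
VO2 = CO * (CaO2-CvO2) * 10 dL/L
VO2 = 6.65 * 3.4 * 10
VO2 = 226.1 mL/min


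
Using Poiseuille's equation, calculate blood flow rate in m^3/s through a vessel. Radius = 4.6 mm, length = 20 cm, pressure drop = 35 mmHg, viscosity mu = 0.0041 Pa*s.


Q = pi*r^4*dP / (8*mu*L)
r = 0.0046 m, L = 0.2 m
dP = 35 mmHg = 4666.27 Pa
Q = 0.001001 m^3/s


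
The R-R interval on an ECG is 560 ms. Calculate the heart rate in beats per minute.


HR = 60 / RR_interval(s)
RR = 560 ms = 0.56 s
HR = 60 / 0.56 = 107.1 bpm


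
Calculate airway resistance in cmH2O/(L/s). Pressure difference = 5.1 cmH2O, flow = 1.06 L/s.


R = dP / flow
R = 5.1 / 1.06
R = 4.811 cmH2O/(L/s)


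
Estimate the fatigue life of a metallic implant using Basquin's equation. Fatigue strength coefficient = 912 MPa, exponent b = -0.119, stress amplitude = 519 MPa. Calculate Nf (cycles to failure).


sigma_a = sigma_f' * (2Nf)^b
2Nf = (sigma_a/sigma_f')^(1/b)
2Nf = (519/912)^(1/-0.119)
2Nf = 114.12316
Nf = 57.06


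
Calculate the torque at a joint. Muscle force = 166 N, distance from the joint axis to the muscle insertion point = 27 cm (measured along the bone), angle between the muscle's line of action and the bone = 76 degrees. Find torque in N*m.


Torque = F * d * sin(theta)   (moment arm = d*sin(theta))
d = 27 cm = 0.27 m
Torque = 166 * 0.27 * sin(76)
Torque = 43.49 N*m


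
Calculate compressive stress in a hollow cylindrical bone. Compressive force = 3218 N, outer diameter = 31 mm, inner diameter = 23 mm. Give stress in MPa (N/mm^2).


A = pi*(r_o^2 - r_i^2)
r_o = 15.5 mm, r_i = 11.5 mm
A = 339.292 mm^2
sigma = F/A = 3218 / 339.292
sigma = 9.484 MPa


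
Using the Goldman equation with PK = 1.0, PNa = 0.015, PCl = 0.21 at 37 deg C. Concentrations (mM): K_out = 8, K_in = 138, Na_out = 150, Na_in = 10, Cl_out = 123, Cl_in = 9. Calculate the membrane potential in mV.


Vm = (RT/F)*ln((PK*Ko + PNa*Nao + PCl*Cli)/(PK*Ki + PNa*Nai + PCl*Clo))
Numer = 12.14, Denom = 163.98
Vm = -69.57 mV


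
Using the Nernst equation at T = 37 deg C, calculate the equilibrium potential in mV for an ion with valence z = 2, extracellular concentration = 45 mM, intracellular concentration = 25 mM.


E = (RT/(zF)) * ln(C_out/C_in)
T = 37 + 273.15 = 310.15 K
E = (8.314 * 310.15 / (2 * 96485)) * ln(45/25)
E = 7.854 mV


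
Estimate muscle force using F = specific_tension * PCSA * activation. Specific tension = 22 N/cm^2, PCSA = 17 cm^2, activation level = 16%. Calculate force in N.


F = sigma * PCSA * activation
F = 22 * 17 * 0.16
F = 59.84 N


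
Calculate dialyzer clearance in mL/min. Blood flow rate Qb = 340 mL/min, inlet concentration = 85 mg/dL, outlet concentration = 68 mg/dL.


K = Qb * (Cb_in - Cb_out) / Cb_in
K = 340 * (85 - 68) / 85
K = 68 mL/min


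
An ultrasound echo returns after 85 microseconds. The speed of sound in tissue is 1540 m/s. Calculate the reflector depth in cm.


depth = c * t / 2
t = 85 us = 8.5000e-05 s
depth = 1540 * 8.5000e-05 / 2
depth = 0.06545 m = 6.545 cm


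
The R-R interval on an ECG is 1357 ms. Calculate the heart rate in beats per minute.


HR = 60 / RR_interval(s)
RR = 1357 ms = 1.357 s
HR = 60 / 1.357 = 44.22 bpm


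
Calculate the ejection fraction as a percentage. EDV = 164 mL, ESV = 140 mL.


SV = EDV - ESV = 164 - 140 = 24 mL
EF = SV/EDV * 100 = 24/164 * 100
EF = 14.63%


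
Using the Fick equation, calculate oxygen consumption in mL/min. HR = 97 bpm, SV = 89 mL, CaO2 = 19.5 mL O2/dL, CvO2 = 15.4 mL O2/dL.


CO = HR*SV = 97*89/1000 = 8.633 L/min
a-v O2 diff = 19.5 - 15.4 = 4.1 mL/dL
VO2 = CO * (CaO2-CvO2) * 10 dL/L
VO2 = 8.633 * 4.1 * 10
VO2 = 354 mL/min


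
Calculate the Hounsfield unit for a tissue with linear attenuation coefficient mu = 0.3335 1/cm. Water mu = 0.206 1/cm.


HU = ((mu_tissue - mu_water) / mu_water) * 1000
HU = ((0.3335 - 0.206) / 0.206) * 1000
HU = 618.9


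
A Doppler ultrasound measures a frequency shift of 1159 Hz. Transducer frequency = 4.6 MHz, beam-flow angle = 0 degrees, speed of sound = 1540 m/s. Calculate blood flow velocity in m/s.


v = fd * c / (2 * f0 * cos(theta))
v = 1159 * 1540 / (2 * 4.6000e+06 * cos(0))
v = 0.194 m/s


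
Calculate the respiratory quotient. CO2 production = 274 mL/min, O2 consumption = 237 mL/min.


RQ = VCO2 / VO2
RQ = 274 / 237
RQ = 1.156


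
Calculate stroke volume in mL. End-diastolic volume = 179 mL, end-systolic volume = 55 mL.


SV = EDV - ESV
SV = 179 - 55
SV = 124 mL


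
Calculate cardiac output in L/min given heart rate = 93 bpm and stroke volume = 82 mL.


CO = HR * SV
CO = 93 * 82 / 1000
CO = 7.626 L/min


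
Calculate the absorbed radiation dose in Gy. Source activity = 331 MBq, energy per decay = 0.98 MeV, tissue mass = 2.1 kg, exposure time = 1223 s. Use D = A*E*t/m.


A = 331 MBq = 3.3100e+08 Bq
E = 0.98 MeV = 1.56996e-13 J
D = A*E*t/m = 3.3100e+08*1.56996e-13*1223/2.1
D = 0.03026 Gy


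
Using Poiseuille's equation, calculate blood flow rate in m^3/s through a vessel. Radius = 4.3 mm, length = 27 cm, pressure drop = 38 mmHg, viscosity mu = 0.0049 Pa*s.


Q = pi*r^4*dP / (8*mu*L)
r = 0.0043 m, L = 0.27 m
dP = 38 mmHg = 5066.236 Pa
Q = 5.1411e-04 m^3/s


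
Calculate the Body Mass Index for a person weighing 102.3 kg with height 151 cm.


BMI = weight / height^2
height = 151 cm = 1.51 m
BMI = 102.3 / 1.51^2
BMI = 44.87 kg/m^2


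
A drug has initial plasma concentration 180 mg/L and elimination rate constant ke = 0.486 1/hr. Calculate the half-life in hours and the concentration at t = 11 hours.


t_half = ln(2) / ke = 0.693147 / 0.486 = 1.426 hr
C(t) = C0 * exp(-ke*t) = 180 * exp(-0.486*11)
C(11) = 0.8581 mg/L


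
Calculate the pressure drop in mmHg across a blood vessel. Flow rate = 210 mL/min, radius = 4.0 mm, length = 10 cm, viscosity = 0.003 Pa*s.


dP = 8*mu*L*Q / (pi*r^4)
Q = 210 mL/min = 3.5e-06 m^3/s
dP = 10.4445 Pa = 10.4445 / 133.322 mmHg = 0.07834 mmHg


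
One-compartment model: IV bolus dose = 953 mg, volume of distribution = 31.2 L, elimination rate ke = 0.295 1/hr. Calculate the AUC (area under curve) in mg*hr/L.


C0 = Dose/Vd = 953/31.2 = 30.5449 mg/L
AUC = C0/ke = 30.5449/0.295
AUC = 103.5 mg*hr/L


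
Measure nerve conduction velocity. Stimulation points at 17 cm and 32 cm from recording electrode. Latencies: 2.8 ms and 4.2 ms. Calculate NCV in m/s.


Distance = (32 - 17) / 100 = 0.15 m
dt = (4.2 - 2.8) / 1000 = 0.0014 s
NCV = dist / dt = 107.1 m/s


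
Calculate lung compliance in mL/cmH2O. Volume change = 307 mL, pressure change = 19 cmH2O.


C = dV / dP
C = 307 / 19
C = 16.16 mL/cmH2O


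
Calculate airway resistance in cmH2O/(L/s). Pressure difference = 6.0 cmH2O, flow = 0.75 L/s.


R = dP / flow
R = 6.0 / 0.75
R = 8 cmH2O/(L/s)


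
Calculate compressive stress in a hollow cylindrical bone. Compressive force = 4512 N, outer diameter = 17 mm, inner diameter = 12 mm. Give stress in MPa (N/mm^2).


A = pi*(r_o^2 - r_i^2)
r_o = 8.5 mm, r_i = 6 mm
A = 113.883 mm^2
sigma = F/A = 4512 / 113.883
sigma = 39.62 MPa


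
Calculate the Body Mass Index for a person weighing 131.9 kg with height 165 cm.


BMI = weight / height^2
height = 165 cm = 1.65 m
BMI = 131.9 / 1.65^2
BMI = 48.45 kg/m^2


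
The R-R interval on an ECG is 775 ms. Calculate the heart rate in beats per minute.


HR = 60 / RR_interval(s)
RR = 775 ms = 0.775 s
HR = 60 / 0.775 = 77.42 bpm


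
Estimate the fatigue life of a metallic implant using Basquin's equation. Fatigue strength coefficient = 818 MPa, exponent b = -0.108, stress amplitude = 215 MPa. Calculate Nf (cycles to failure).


sigma_a = sigma_f' * (2Nf)^b
2Nf = (sigma_a/sigma_f')^(1/b)
2Nf = (215/818)^(1/-0.108)
2Nf = 236203.1
Nf = 1.181e+05


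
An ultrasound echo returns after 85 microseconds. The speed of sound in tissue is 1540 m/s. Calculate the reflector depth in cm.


depth = c * t / 2
t = 85 us = 8.5000e-05 s
depth = 1540 * 8.5000e-05 / 2
depth = 0.06545 m = 6.545 cm


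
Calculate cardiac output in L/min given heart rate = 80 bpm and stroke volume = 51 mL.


CO = HR * SV
CO = 80 * 51 / 1000
CO = 4.08 L/min


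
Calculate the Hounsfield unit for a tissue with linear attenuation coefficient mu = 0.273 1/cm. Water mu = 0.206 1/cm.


HU = ((mu_tissue - mu_water) / mu_water) * 1000
HU = ((0.273 - 0.206) / 0.206) * 1000
HU = 325.2


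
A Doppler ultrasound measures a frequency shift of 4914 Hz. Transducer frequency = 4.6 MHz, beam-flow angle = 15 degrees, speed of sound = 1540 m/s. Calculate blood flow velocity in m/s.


v = fd * c / (2 * f0 * cos(theta))
v = 4914 * 1540 / (2 * 4.6000e+06 * cos(15))
v = 0.8516 m/s


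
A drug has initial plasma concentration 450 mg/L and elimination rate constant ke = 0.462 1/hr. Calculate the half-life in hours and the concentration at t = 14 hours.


t_half = ln(2) / ke = 0.693147 / 0.462 = 1.5 hr
C(t) = C0 * exp(-ke*t) = 450 * exp(-0.462*14)
C(14) = 0.6985 mg/L


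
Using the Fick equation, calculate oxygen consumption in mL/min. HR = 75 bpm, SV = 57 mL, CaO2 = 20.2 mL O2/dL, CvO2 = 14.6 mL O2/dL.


CO = HR*SV = 75*57/1000 = 4.275 L/min
a-v O2 diff = 20.2 - 14.6 = 5.6 mL/dL
VO2 = CO * (CaO2-CvO2) * 10 dL/L
VO2 = 4.275 * 5.6 * 10
VO2 = 239.4 mL/min


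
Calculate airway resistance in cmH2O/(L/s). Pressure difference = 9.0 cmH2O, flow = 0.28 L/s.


R = dP / flow
R = 9.0 / 0.28
R = 32.14 cmH2O/(L/s)


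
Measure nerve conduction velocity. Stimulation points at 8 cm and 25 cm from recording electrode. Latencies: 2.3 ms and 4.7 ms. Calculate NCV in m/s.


Distance = (25 - 8) / 100 = 0.17 m
dt = (4.7 - 2.3) / 1000 = 0.0024 s
NCV = dist / dt = 70.83 m/s


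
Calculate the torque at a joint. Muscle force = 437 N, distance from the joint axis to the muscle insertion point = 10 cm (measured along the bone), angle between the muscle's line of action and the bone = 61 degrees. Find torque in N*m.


Torque = F * d * sin(theta)   (moment arm = d*sin(theta))
d = 10 cm = 0.1 m
Torque = 437 * 0.1 * sin(61)
Torque = 38.22 N*m


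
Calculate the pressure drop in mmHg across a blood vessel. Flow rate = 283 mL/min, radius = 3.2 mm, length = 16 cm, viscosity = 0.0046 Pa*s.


dP = 8*mu*L*Q / (pi*r^4)
Q = 283 mL/min = 4.71667e-06 m^3/s
dP = 84.305 Pa = 84.305 / 133.322 mmHg = 0.6323 mmHg


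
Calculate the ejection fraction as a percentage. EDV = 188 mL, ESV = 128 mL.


SV = EDV - ESV = 188 - 128 = 60 mL
EF = SV/EDV * 100 = 60/188 * 100
EF = 31.91%


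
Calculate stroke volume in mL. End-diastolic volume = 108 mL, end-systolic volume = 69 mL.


SV = EDV - ESV
SV = 108 - 69
SV = 39 mL


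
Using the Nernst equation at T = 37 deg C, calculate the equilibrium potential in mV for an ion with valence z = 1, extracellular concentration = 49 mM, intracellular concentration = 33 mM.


E = (RT/(zF)) * ln(C_out/C_in)
T = 37 + 273.15 = 310.15 K
E = (8.314 * 310.15 / (1 * 96485)) * ln(49/33)
E = 10.56 mV


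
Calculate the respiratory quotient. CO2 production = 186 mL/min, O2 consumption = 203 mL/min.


RQ = VCO2 / VO2
RQ = 186 / 203
RQ = 0.9163


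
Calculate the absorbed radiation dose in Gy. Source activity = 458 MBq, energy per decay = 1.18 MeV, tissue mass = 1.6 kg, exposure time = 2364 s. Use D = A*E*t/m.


A = 458 MBq = 4.5800e+08 Bq
E = 1.18 MeV = 1.89036e-13 J
D = A*E*t/m = 4.5800e+08*1.89036e-13*2364/1.6
D = 0.1279 Gy


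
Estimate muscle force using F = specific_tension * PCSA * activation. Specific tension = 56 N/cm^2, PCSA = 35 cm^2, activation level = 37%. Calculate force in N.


F = sigma * PCSA * activation
F = 56 * 35 * 0.37
F = 725.2 N


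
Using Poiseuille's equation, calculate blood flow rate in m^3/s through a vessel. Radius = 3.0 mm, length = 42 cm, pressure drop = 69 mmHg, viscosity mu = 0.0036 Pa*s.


Q = pi*r^4*dP / (8*mu*L)
r = 0.003 m, L = 0.42 m
dP = 69 mmHg = 9199.218 Pa
Q = 1.9353e-04 m^3/s


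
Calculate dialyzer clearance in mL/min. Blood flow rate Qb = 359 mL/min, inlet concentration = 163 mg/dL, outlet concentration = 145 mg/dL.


K = Qb * (Cb_in - Cb_out) / Cb_in
K = 359 * (163 - 145) / 163
K = 39.64 mL/min


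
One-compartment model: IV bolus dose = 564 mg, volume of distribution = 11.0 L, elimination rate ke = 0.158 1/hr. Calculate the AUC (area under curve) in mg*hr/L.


C0 = Dose/Vd = 564/11.0 = 51.2727 mg/L
AUC = C0/ke = 51.2727/0.158
AUC = 324.5 mg*hr/L


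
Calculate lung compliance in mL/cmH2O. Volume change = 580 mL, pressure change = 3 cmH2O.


C = dV / dP
C = 580 / 3
C = 193.3 mL/cmH2O


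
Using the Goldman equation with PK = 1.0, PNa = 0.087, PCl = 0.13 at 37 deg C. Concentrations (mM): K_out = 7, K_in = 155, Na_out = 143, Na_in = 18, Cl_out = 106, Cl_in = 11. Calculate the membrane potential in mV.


Vm = (RT/F)*ln((PK*Ko + PNa*Nao + PCl*Cli)/(PK*Ki + PNa*Nai + PCl*Clo))
Numer = 20.871, Denom = 170.346
Vm = -56.11 mV


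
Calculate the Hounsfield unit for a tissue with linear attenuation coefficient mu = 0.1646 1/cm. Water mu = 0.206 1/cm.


HU = ((mu_tissue - mu_water) / mu_water) * 1000
HU = ((0.1646 - 0.206) / 0.206) * 1000
HU = -201


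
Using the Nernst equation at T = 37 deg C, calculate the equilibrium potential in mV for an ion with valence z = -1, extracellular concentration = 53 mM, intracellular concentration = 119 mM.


E = (RT/(zF)) * ln(C_out/C_in)
T = 37 + 273.15 = 310.15 K
E = (8.314 * 310.15 / (-1 * 96485)) * ln(53/119)
E = 21.62 mV


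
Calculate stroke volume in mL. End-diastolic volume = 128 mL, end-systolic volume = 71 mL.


SV = EDV - ESV
SV = 128 - 71
SV = 57 mL


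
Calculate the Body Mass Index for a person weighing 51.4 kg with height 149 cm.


BMI = weight / height^2
height = 149 cm = 1.49 m
BMI = 51.4 / 1.49^2
BMI = 23.15 kg/m^2


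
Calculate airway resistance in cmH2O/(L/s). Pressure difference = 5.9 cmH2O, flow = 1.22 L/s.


R = dP / flow
R = 5.9 / 1.22
R = 4.836 cmH2O/(L/s)


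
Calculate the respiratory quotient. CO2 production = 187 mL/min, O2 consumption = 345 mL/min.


RQ = VCO2 / VO2
RQ = 187 / 345
RQ = 0.542


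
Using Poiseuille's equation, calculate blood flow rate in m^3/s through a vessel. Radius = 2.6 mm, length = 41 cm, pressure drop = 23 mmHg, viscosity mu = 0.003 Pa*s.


Q = pi*r^4*dP / (8*mu*L)
r = 0.0026 m, L = 0.41 m
dP = 23 mmHg = 3066.406 Pa
Q = 4.4738e-05 m^3/s


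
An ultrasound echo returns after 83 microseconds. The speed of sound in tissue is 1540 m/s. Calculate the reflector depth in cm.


depth = c * t / 2
t = 83 us = 8.3000e-05 s
depth = 1540 * 8.3000e-05 / 2
depth = 0.06391 m = 6.391 cm


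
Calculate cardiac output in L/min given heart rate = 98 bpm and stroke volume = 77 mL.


CO = HR * SV
CO = 98 * 77 / 1000
CO = 7.546 L/min


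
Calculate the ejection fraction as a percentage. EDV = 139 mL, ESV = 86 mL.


SV = EDV - ESV = 139 - 86 = 53 mL
EF = SV/EDV * 100 = 53/139 * 100
EF = 38.13%


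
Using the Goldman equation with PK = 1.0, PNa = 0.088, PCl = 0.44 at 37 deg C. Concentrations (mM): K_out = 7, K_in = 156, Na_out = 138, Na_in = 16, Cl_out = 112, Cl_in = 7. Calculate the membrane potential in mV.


Vm = (RT/F)*ln((PK*Ko + PNa*Nao + PCl*Cli)/(PK*Ki + PNa*Nai + PCl*Clo))
Numer = 22.224, Denom = 206.688
Vm = -59.6 mV


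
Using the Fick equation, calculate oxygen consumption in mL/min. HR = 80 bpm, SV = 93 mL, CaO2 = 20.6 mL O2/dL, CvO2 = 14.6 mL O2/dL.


CO = HR*SV = 80*93/1000 = 7.44 L/min
a-v O2 diff = 20.6 - 14.6 = 6 mL/dL
VO2 = CO * (CaO2-CvO2) * 10 dL/L
VO2 = 7.44 * 6 * 10
VO2 = 446.4 mL/min


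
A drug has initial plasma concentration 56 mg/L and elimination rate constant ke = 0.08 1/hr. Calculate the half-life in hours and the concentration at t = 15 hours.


t_half = ln(2) / ke = 0.693147 / 0.08 = 8.664 hr
C(t) = C0 * exp(-ke*t) = 56 * exp(-0.08*15)
C(15) = 16.87 mg/L


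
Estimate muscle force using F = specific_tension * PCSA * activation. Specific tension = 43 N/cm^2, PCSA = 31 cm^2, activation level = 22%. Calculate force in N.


F = sigma * PCSA * activation
F = 43 * 31 * 0.22
F = 293.3 N


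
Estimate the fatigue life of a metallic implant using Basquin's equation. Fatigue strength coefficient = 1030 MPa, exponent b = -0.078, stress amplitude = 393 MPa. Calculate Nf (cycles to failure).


sigma_a = sigma_f' * (2Nf)^b
2Nf = (sigma_a/sigma_f')^(1/b)
2Nf = (393/1030)^(1/-0.078)
2Nf = 231566.28
Nf = 1.158e+05


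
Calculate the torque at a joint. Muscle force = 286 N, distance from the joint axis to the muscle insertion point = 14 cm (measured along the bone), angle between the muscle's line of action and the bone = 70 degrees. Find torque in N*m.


Torque = F * d * sin(theta)   (moment arm = d*sin(theta))
d = 14 cm = 0.14 m
Torque = 286 * 0.14 * sin(70)
Torque = 37.63 N*m


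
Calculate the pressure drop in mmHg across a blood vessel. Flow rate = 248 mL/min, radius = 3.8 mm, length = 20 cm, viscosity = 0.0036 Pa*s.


dP = 8*mu*L*Q / (pi*r^4)
Q = 248 mL/min = 4.13333e-06 m^3/s
dP = 36.3445 Pa = 36.3445 / 133.322 mmHg = 0.2726 mmHg


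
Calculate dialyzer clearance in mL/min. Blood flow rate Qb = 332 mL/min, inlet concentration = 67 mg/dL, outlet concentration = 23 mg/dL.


K = Qb * (Cb_in - Cb_out) / Cb_in
K = 332 * (67 - 23) / 67
K = 218 mL/min


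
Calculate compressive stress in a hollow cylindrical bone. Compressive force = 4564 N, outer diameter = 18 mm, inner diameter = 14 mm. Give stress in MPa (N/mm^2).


A = pi*(r_o^2 - r_i^2)
r_o = 9 mm, r_i = 7 mm
A = 100.531 mm^2
sigma = F/A = 4564 / 100.531
sigma = 45.4 MPa


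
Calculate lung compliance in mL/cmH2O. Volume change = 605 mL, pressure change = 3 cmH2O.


C = dV / dP
C = 605 / 3
C = 201.7 mL/cmH2O


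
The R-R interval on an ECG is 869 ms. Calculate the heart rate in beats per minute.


HR = 60 / RR_interval(s)
RR = 869 ms = 0.869 s
HR = 60 / 0.869 = 69.04 bpm


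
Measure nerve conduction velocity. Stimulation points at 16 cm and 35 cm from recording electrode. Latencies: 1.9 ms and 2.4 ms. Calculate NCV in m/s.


Distance = (35 - 16) / 100 = 0.19 m
dt = (2.4 - 1.9) / 1000 = 5.0000e-04 s
NCV = dist / dt = 380 m/s


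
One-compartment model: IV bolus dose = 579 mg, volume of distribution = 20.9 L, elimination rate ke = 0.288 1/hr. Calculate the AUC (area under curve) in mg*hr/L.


C0 = Dose/Vd = 579/20.9 = 27.7033 mg/L
AUC = C0/ke = 27.7033/0.288
AUC = 96.19 mg*hr/L


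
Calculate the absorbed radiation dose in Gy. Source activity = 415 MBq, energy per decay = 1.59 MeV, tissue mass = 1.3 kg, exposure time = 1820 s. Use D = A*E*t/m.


A = 415 MBq = 4.1500e+08 Bq
E = 1.59 MeV = 2.54718e-13 J
D = A*E*t/m = 4.1500e+08*2.54718e-13*1820/1.3
D = 0.148 Gy


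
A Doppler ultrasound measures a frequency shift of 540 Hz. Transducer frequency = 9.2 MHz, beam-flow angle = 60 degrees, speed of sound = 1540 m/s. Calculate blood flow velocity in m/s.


v = fd * c / (2 * f0 * cos(theta))
v = 540 * 1540 / (2 * 9.2000e+06 * cos(60))
v = 0.09039 m/s


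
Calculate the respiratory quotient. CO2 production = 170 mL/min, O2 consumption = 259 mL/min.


RQ = VCO2 / VO2
RQ = 170 / 259
RQ = 0.6564


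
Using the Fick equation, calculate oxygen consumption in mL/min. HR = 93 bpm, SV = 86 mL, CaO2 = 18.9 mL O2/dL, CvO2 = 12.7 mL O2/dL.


CO = HR*SV = 93*86/1000 = 7.998 L/min
a-v O2 diff = 18.9 - 12.7 = 6.2 mL/dL
VO2 = CO * (CaO2-CvO2) * 10 dL/L
VO2 = 7.998 * 6.2 * 10
VO2 = 495.9 mL/min


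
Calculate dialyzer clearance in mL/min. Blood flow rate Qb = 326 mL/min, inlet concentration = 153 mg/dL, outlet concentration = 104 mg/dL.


K = Qb * (Cb_in - Cb_out) / Cb_in
K = 326 * (153 - 104) / 153
K = 104.4 mL/min


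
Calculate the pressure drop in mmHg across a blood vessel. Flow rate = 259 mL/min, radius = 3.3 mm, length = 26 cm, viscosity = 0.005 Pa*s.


dP = 8*mu*L*Q / (pi*r^4)
Q = 259 mL/min = 4.31667e-06 m^3/s
dP = 120.497 Pa = 120.497 / 133.322 mmHg = 0.9038 mmHg
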